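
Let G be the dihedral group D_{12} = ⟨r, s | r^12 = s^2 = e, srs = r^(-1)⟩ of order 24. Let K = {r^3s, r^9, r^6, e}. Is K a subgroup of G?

No

r^9 ∈ K but its inverse r^3 ∉ K, so K is not a subgroup.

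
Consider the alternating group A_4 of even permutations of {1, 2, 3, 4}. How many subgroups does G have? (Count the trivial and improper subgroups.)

|G| = 12, so by Lagrange every subgroup order divides 12. Divisors: 1, 2, 3, 4, 6, 12.
Subgroups by order — order 1: 1; order 2: 3; order 3: 4; order 4: 1; order 6: 0; order 12: 1.
Total: 1 + 3 + 4 + 1 + 0 + 1 = 10.

10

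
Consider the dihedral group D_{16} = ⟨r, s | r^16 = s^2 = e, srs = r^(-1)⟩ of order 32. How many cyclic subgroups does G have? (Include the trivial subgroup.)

Group the elements of G by the cyclic subgroup they generate; each cyclic subgroup of order d accounts for φ(d) elements.
Cyclic subgroups by order — order 1: 1; order 2: 17; order 4: 1; order 8: 1; order 16: 1.
Total: 21.

21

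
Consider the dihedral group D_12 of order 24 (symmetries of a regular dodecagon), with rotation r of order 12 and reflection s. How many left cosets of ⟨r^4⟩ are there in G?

|⟨r^4⟩| = 3 and |G| = 24.
By Lagrange, [G : H] = |G|/|H| = 24/3 = 8.

8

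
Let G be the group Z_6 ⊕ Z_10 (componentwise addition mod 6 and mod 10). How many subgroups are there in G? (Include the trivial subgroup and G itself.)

|G| = 60, so by Lagrange every subgroup order divides 60. Divisors: 1, 2, 3, 4, 5, 6, 10, 12, 15, 20, 30, 60.
Subgroups by order — order 1: 1; order 2: 3; order 3: 1; order 4: 1; order 5: 1; order 6: 3; order 10: 3; order 12: 1; order 15: 1; order 20: 1; order 30: 3; order 60: 1.
Total: 1 + 3 + 1 + 1 + 1 + 3 + 3 + 1 + 1 + 1 + 3 + 1 = 20.

20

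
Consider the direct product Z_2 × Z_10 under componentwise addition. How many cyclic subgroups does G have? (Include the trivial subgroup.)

A cyclic subgroup of order d is generated by each of its φ(d) elements of order d, so the cyclic subgroups of order d number (#elements of order d)/φ(d).
Cyclic subgroups by order — order 1: 1; order 2: 3; order 5: 1; order 10: 3.
Total: 8.

8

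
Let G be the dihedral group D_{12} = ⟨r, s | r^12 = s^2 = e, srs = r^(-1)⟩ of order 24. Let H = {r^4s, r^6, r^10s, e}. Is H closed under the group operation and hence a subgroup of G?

Yes

|H| = 4 divides |G| = 24, consistent with Lagrange.
H contains the identity, every element's inverse is in H, and H is closed under ·: it is a subgroup.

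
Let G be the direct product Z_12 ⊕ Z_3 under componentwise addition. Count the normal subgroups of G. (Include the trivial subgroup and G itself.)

18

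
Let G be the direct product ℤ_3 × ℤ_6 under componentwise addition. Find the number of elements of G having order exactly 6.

8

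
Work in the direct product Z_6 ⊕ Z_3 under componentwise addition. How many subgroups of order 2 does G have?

|G| = 18 and 2 | 18, so subgroups of order 2 are possible by Lagrange.
The subgroups of order 2 are: {(0,0), (3,0)}.
So G has 1 subgroup of order 2.

1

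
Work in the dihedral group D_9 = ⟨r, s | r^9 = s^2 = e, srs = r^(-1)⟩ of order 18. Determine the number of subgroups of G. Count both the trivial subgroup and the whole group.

|G| = 18, so by Lagrange every subgroup order divides 18. Divisors: 1, 2, 3, 6, 9, 18.
Subgroups by order — order 1: 1; order 2: 9; order 3: 1; order 6: 3; order 9: 1; order 18: 1.
Total: 1 + 9 + 1 + 3 + 1 + 1 = 16.

16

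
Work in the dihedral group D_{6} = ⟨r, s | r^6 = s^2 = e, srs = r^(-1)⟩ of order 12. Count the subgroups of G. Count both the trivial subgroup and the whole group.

|G| = 12, so by Lagrange every subgroup order divides 12. Divisors: 1, 2, 3, 4, 6, 12.
Subgroups by order — order 1: 1; order 2: 7; order 3: 1; order 4: 3; order 6: 3; order 12: 1.
Total: 1 + 7 + 1 + 3 + 3 + 1 = 16.

16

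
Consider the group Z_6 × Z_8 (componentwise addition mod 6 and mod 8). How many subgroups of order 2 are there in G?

|G| = 48 and 2 | 48, so subgroups of order 2 are possible by Lagrange.
The subgroups of order 2 are: {(0,0), (0,4)}; {(0,0), (3,0)}; {(0,0), (3,4)}.
So G has 3 subgroups of order 2.

3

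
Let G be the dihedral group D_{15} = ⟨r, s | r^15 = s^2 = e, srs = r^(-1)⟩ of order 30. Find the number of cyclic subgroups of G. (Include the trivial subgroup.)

19

Each element a generates a cyclic subgroup ⟨a⟩; distinct elements may generate the same one (a cyclic group of order d has φ(d) generators).
Cyclic subgroups by order — order 1: 1; order 2: 15; order 3: 1; order 5: 1; order 15: 1.
Total: 19.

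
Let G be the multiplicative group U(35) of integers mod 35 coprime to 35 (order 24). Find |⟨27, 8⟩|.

8

|⟨27⟩| = 4 and |⟨8⟩| = 4, so |H| is a multiple of lcm(4, 4) = 4 and divides |G| = 24.
Closing under the operation: H = {1, 6, 8, 13, 22, 27, 29, 34}, so |H| = 8.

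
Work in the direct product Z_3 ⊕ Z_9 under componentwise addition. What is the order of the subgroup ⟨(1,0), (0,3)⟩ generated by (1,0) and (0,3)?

|⟨(1,0)⟩| = 3 and |⟨(0,3)⟩| = 3, so |H| is a multiple of lcm(3, 3) = 3 and divides |G| = 27.
Closing under the operation: H = {(0,0), (0,3), (0,6), (1,0), (1,3), (1,6), (2,0), (2,3), (2,6)}, so |H| = 9.

9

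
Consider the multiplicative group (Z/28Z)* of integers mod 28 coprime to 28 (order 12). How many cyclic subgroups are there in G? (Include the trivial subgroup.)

8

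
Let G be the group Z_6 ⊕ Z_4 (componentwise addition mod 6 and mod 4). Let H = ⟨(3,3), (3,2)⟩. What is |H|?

8

|⟨(3,3)⟩| = 4 and |⟨(3,2)⟩| = 2, so |H| is a multiple of lcm(4, 2) = 4 and divides |G| = 24.
Closing under the operation: H = {(0,0), (0,1), (0,2), (0,3), (3,0), (3,1), (3,2), (3,3)}, so |H| = 8.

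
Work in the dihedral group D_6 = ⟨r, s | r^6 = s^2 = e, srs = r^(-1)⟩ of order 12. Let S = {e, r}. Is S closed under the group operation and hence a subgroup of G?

No

r ∈ S but its inverse r^5 ∉ S, so S is not a subgroup.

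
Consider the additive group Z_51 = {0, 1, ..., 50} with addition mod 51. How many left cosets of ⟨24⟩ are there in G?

3

|⟨24⟩| = 17 and |G| = 51.
By Lagrange, [G : H] = |G|/|H| = 51/17 = 3.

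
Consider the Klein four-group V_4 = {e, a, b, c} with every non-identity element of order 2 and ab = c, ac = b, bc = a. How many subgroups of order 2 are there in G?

3

|G| = 4 and 2 | 4, so subgroups of order 2 are possible by Lagrange.
The subgroups of order 2 are: {e, a}; {e, b}; {e, c}.
So G has 3 subgroups of order 2.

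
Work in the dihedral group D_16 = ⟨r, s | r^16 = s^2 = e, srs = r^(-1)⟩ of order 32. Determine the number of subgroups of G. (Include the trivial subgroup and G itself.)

36

|G| = 32, so by Lagrange every subgroup order divides 32. Divisors: 1, 2, 4, 8, 16, 32.
Subgroups by order — order 1: 1; order 2: 17; order 4: 9; order 8: 5; order 16: 3; order 32: 1.
Total: 1 + 17 + 9 + 5 + 3 + 1 = 36.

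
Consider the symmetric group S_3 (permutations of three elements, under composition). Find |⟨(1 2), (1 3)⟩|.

|⟨(1 2)⟩| = 2 and |⟨(1 3)⟩| = 2, so |H| is a multiple of lcm(2, 2) = 2 and divides |G| = 6.
Closing {(1 2), (1 3)} under the group operation gives all of G, so |H| = 6.

6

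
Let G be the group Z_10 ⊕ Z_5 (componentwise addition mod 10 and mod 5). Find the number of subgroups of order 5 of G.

6

|G| = 50 and 5 | 50, so subgroups of order 5 are possible by Lagrange.
The subgroups of order 5 are: {(0,0), (0,1), (0,2), (0,3), (0,4)}; {(0,0), (2,0), (4,0), (6,0), (8,0)}; {(0,0), (2,1), (4,2), (6,3), (8,4)}; {(0,0), (2,2), (4,4), (6,1), (8,3)}; … (6 in all).
So G has 6 subgroups of order 5.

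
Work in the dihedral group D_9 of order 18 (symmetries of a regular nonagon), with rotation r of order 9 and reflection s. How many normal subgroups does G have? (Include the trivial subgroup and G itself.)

4

G has 16 subgroups. Checking conjugation-invariance by order — order 1: 1/1 normal; order 2: 0/9 normal; order 3: 1/1 normal; order 6: 0/3 normal; order 9: 1/1 normal; order 18: 1/1 normal.
Total normal subgroups: 4.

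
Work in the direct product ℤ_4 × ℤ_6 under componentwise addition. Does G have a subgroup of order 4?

4 | 24. A subgroup of order 4 is {(0,0), (0,3), (2,0), (2,3)}.

Yes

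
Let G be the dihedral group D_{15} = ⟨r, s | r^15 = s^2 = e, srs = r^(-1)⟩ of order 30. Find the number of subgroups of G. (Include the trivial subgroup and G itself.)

28

|G| = 30, so by Lagrange every subgroup order divides 30. Divisors: 1, 2, 3, 5, 6, 10, 15, 30.
Subgroups by order — order 1: 1; order 2: 15; order 3: 1; order 5: 1; order 6: 5; order 10: 3; order 15: 1; order 30: 1.
Total: 1 + 15 + 1 + 1 + 5 + 3 + 1 + 1 = 28.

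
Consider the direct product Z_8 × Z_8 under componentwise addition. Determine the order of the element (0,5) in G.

The order of (0,5) in Z_8 × Z_8 is lcm(ord(0) in Z_8, ord(5) in Z_8).
ord(0) = 1 and ord(5) = 8, so |⟨(0,5)⟩| = lcm(1, 8) = 8.

8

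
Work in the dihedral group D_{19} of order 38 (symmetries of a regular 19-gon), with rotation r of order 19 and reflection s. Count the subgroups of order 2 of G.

19

|G| = 38 and 2 | 38, so subgroups of order 2 are possible by Lagrange.
The subgroups of order 2 are: {e, r^10s}; {e, r^11s}; {e, r^12s}; {e, r^13s}; … (19 in all).
So G has 19 subgroups of order 2.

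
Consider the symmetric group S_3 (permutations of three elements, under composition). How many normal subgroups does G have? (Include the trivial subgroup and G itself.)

3

G has 6 subgroups. Checking conjugation-invariance by order — order 1: 1/1 normal; order 2: 0/3 normal; order 3: 1/1 normal; order 6: 1/1 normal.
Total normal subgroups: 3.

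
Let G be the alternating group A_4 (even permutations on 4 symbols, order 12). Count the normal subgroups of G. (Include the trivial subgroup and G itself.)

3

G has 10 subgroups. Checking conjugation-invariance by order — order 1: 1/1 normal; order 2: 0/3 normal; order 3: 0/4 normal; order 4: 1/1 normal; order 12: 1/1 normal.
Total normal subgroups: 3.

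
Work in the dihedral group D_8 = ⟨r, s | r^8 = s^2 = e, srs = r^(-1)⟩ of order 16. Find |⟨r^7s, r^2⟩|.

8

|⟨r^7s⟩| = 2 and |⟨r^2⟩| = 4, so |H| is a multiple of lcm(2, 4) = 4 and divides |G| = 16.
Closing under the operation: H = {e, r^2, r^4, r^6, rs, r^3s, r^5s, r^7s}, so |H| = 8.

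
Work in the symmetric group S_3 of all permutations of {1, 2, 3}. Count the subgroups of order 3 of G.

|G| = 6 and 3 | 6, so subgroups of order 3 are possible by Lagrange.
The subgroups of order 3 are: {e, (1 2 3), (1 3 2)}.
So G has 1 subgroup of order 3.

1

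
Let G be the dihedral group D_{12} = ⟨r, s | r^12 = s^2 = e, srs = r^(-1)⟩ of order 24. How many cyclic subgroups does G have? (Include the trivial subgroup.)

18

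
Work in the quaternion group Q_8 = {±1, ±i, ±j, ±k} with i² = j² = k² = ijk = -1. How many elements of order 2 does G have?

The elements of order 2 are: -1.
That's 1.

1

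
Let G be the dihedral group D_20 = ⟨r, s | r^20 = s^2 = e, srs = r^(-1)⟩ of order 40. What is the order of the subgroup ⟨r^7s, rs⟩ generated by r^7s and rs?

|⟨r^7s⟩| = 2 and |⟨rs⟩| = 2, so |H| is a multiple of lcm(2, 2) = 2 and divides |G| = 40.
Closing under the operation: H = {e, r^2, r^4, r^6, r^8, r^10, r^12, r^14, r^16, r^18, rs, r^3s, r^5s, r^7s, r^9s, r^11s, r^13s, r^15s, r^17s, r^19s}, so |H| = 20.

20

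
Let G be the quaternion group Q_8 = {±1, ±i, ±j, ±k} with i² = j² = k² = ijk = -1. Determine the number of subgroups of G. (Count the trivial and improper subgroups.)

|G| = 8, so by Lagrange every subgroup order divides 8. Divisors: 1, 2, 4, 8.
Subgroups by order — order 1: 1; order 2: 1; order 4: 3; order 8: 1.
Total: 1 + 1 + 3 + 1 = 6.

6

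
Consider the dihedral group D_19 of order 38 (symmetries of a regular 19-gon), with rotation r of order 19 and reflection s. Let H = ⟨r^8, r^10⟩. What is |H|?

19

|⟨r^8⟩| = 19 and |⟨r^10⟩| = 19, so |H| is a multiple of lcm(19, 19) = 19 and divides |G| = 38.
Closing under the operation: H = {e, r, r^2, r^3, r^4, r^5, r^6, r^7, r^8, r^9, r^10, r^11, r^12, r^13, r^14, r^15, r^16, r^17, r^18}, so |H| = 19.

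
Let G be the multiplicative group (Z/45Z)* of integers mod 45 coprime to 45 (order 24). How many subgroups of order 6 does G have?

|G| = 24 and 6 | 24, so subgroups of order 6 are possible by Lagrange.
The subgroups of order 6 are: {1, 11, 16, 26, 31, 41}; {1, 14, 16, 29, 31, 44}; {1, 4, 16, 19, 31, 34}.
So G has 3 subgroups of order 6.

3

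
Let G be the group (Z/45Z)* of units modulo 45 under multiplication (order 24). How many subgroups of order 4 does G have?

3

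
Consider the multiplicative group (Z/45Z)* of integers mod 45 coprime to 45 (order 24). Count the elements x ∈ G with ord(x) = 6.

The elements of order 6 are: 4, 11, 14, 29, 34, 41.
That's 6.

6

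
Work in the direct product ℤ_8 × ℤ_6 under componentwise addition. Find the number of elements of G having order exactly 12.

8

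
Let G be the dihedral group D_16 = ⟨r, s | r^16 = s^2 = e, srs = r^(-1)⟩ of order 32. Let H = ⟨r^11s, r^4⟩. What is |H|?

8

|⟨r^11s⟩| = 2 and |⟨r^4⟩| = 4, so |H| is a multiple of lcm(2, 4) = 4 and divides |G| = 32.
Closing under the operation: H = {e, r^4, r^8, r^12, r^3s, r^7s, r^11s, r^15s}, so |H| = 8.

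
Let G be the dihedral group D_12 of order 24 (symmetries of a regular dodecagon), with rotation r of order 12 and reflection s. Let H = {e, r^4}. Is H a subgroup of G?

No

r^4 ∈ H but its inverse r^8 ∉ H, so H is not a subgroup.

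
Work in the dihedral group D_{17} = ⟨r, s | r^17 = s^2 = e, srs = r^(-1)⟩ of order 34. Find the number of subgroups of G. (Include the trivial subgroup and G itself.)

20

|G| = 34, so by Lagrange every subgroup order divides 34. Divisors: 1, 2, 17, 34.
Subgroups by order — order 1: 1; order 2: 17; order 17: 1; order 34: 1.
Total: 1 + 17 + 1 + 1 = 20.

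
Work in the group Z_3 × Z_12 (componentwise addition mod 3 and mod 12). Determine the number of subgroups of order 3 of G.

|G| = 36 and 3 | 36, so subgroups of order 3 are possible by Lagrange.
The subgroups of order 3 are: {(0,0), (0,4), (0,8)}; {(0,0), (1,0), (2,0)}; {(0,0), (1,4), (2,8)}; {(0,0), (1,8), (2,4)}.
So G has 4 subgroups of order 3.

4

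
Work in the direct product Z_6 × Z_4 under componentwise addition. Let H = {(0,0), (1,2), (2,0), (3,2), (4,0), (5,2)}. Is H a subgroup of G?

Yes

|H| = 6 divides |G| = 24, consistent with Lagrange.
H contains the identity, every element's inverse is in H, and H is closed under +: it is a subgroup.
In fact H = ⟨(1,2)⟩.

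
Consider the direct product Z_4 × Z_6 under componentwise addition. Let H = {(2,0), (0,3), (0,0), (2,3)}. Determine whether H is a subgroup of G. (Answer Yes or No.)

Yes

|H| = 4 divides |G| = 24, consistent with Lagrange.
H contains the identity, every element's inverse is in H, and H is closed under +: it is a subgroup.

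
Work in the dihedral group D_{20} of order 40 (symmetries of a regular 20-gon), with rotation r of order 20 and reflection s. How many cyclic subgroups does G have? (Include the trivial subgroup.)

26

Group the elements of G by the cyclic subgroup they generate; each cyclic subgroup of order d accounts for φ(d) elements.
Cyclic subgroups by order — order 1: 1; order 2: 21; order 4: 1; order 5: 1; order 10: 1; order 20: 1.
Total: 26.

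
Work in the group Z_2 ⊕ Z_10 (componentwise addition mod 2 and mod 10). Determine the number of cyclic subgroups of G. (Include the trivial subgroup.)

Group the elements of G by the cyclic subgroup they generate; each cyclic subgroup of order d accounts for φ(d) elements.
Cyclic subgroups by order — order 1: 1; order 2: 3; order 5: 1; order 10: 3.
Total: 8.

8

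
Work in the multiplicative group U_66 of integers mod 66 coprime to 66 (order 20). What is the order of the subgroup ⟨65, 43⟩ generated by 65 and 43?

4

|⟨65⟩| = 2 and |⟨43⟩| = 2, so |H| is a multiple of lcm(2, 2) = 2 and divides |G| = 20.
Closing under the operation: H = {1, 23, 43, 65}, so |H| = 4.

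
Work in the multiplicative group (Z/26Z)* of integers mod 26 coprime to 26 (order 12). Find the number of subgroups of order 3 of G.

|G| = 12 and 3 | 12, so subgroups of order 3 are possible by Lagrange.
The subgroups of order 3 are: {1, 3, 9}.
So G has 1 subgroup of order 3.

1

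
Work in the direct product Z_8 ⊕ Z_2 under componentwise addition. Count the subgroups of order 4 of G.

3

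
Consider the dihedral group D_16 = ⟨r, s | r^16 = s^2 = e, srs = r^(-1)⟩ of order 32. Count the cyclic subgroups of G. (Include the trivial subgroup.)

21

A cyclic subgroup of order d is generated by each of its φ(d) elements of order d, so the cyclic subgroups of order d number (#elements of order d)/φ(d).
Cyclic subgroups by order — order 1: 1; order 2: 17; order 4: 1; order 8: 1; order 16: 1.
Total: 21.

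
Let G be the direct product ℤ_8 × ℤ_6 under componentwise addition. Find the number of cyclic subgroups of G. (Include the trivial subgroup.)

16

A cyclic subgroup of order d is generated by each of its φ(d) elements of order d, so the cyclic subgroups of order d number (#elements of order d)/φ(d).
Cyclic subgroups by order — order 1: 1; order 2: 3; order 3: 1; order 4: 2; order 6: 3; order 8: 2; order 12: 2; order 24: 2.
Total: 16.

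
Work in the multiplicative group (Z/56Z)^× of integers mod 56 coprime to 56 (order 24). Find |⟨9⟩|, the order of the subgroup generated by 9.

Compute successive powers of 9 mod 56: 9, 25, 1; 9^3 ≡ 1 (mod 56).
So |⟨9⟩| = 3.

3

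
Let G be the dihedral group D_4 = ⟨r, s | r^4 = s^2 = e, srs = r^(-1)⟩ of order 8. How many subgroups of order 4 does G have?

3

|G| = 8 and 4 | 8, so subgroups of order 4 are possible by Lagrange.
The subgroups of order 4 are: {e, r, r^2, r^3}; {e, r^2, s, r^2s}; {e, r^2, rs, r^3s}.
So G has 3 subgroups of order 4.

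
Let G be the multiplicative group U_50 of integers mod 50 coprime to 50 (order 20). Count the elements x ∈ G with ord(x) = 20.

The elements of order 20 are: 3, 13, 17, 23, 27, 33, 37, 47.
That's 8.

8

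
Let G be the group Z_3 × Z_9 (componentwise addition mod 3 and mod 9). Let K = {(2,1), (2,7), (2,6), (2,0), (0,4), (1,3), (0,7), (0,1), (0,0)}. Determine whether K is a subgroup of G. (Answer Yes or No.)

(0,1) ∈ K but its inverse (0,8) ∉ K, so K is not a subgroup.

No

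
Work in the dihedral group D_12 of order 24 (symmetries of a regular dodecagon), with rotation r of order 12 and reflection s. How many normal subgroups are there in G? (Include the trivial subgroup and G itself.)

9

G has 34 subgroups. Checking conjugation-invariance by order — order 1: 1/1 normal; order 2: 1/13 normal; order 3: 1/1 normal; order 4: 1/7 normal; order 6: 1/5 normal; order 8: 0/3 normal; order 12: 3/3 normal; order 24: 1/1 normal.
Total normal subgroups: 9.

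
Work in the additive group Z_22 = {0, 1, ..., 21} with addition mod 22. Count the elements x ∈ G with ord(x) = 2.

1

In a cyclic group of order 22, the number of elements of order d (for d | 22) is φ(d).
φ(2) = 1.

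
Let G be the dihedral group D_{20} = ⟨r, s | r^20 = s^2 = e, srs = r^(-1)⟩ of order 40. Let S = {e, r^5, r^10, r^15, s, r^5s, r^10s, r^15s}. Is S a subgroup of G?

Yes

|S| = 8 divides |G| = 40, consistent with Lagrange.
S contains the identity, every element's inverse is in S, and S is closed under ·: it is a subgroup.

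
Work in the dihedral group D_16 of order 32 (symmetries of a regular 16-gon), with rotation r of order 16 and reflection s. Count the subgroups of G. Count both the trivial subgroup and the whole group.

36

|G| = 32, so by Lagrange every subgroup order divides 32. Divisors: 1, 2, 4, 8, 16, 32.
Subgroups by order — order 1: 1; order 2: 17; order 4: 9; order 8: 5; order 16: 3; order 32: 1.
Total: 1 + 17 + 9 + 5 + 3 + 1 = 36.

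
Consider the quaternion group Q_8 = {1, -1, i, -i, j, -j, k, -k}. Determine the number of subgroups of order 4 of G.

3

|G| = 8 and 4 | 8, so subgroups of order 4 are possible by Lagrange.
The subgroups of order 4 are: {1, -1, i, -i}; {1, -1, j, -j}; {1, -1, k, -k}.
So G has 3 subgroups of order 4.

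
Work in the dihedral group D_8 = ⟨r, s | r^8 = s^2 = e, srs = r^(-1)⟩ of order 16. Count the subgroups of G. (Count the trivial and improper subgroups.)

|G| = 16, so by Lagrange every subgroup order divides 16. Divisors: 1, 2, 4, 8, 16.
Subgroups by order — order 1: 1; order 2: 9; order 4: 5; order 8: 3; order 16: 1.
Total: 1 + 9 + 5 + 3 + 1 = 19.

19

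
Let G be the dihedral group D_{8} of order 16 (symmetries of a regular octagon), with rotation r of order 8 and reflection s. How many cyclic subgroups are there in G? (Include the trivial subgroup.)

12

Group the elements of G by the cyclic subgroup they generate; each cyclic subgroup of order d accounts for φ(d) elements.
Cyclic subgroups by order — order 1: 1; order 2: 9; order 4: 1; order 8: 1.
Total: 12.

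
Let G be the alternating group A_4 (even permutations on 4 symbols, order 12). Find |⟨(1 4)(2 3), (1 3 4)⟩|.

12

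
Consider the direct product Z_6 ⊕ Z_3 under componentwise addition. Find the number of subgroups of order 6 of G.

4

|G| = 18 and 6 | 18, so subgroups of order 6 are possible by Lagrange.
The subgroups of order 6 are: {(0,0), (0,1), (0,2), (3,0), (3,1), (3,2)}; {(0,0), (1,0), (2,0), (3,0), (4,0), (5,0)}; {(0,0), (1,1), (2,2), (3,0), (4,1), (5,2)}; {(0,0), (1,2), (2,1), (3,0), (4,2), (5,1)}.
So G has 4 subgroups of order 6.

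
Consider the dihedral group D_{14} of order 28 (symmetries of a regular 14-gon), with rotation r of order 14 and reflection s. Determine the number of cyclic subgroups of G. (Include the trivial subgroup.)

Group the elements of G by the cyclic subgroup they generate; each cyclic subgroup of order d accounts for φ(d) elements.
Cyclic subgroups by order — order 1: 1; order 2: 15; order 7: 1; order 14: 1.
Total: 18.

18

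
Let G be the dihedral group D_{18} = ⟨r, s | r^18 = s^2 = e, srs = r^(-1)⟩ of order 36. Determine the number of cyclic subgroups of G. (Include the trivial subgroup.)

Group the elements of G by the cyclic subgroup they generate; each cyclic subgroup of order d accounts for φ(d) elements.
Cyclic subgroups by order — order 1: 1; order 2: 19; order 3: 1; order 6: 1; order 9: 1; order 18: 1.
Total: 24.

24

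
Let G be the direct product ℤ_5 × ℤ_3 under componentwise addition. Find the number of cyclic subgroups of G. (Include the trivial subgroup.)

A cyclic subgroup of order d is generated by each of its φ(d) elements of order d, so the cyclic subgroups of order d number (#elements of order d)/φ(d).
Cyclic subgroups by order — order 1: 1; order 3: 1; order 5: 1; order 15: 1.
Total: 4.

4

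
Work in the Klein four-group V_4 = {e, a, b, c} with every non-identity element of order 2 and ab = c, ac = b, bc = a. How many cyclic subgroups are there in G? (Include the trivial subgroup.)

4

Each element a generates a cyclic subgroup ⟨a⟩; distinct elements may generate the same one (a cyclic group of order d has φ(d) generators).
Cyclic subgroups by order — order 1: 1; order 2: 3.
Total: 4.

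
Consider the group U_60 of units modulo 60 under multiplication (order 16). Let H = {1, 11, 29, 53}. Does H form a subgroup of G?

53 ∈ H but its inverse 17 ∉ H, so H is not a subgroup.

No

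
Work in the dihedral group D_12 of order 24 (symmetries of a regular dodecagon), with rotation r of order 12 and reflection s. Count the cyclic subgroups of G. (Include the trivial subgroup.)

Each element a generates a cyclic subgroup ⟨a⟩; distinct elements may generate the same one (a cyclic group of order d has φ(d) generators).
Cyclic subgroups by order — order 1: 1; order 2: 13; order 3: 1; order 4: 1; order 6: 1; order 12: 1.
Total: 18.

18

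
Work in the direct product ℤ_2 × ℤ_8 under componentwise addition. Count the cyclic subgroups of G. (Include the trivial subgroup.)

8

Each element a generates a cyclic subgroup ⟨a⟩; distinct elements may generate the same one (a cyclic group of order d has φ(d) generators).
Cyclic subgroups by order — order 1: 1; order 2: 3; order 4: 2; order 8: 2.
Total: 8.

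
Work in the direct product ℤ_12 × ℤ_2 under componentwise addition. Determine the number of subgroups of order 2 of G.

3

|G| = 24 and 2 | 24, so subgroups of order 2 are possible by Lagrange.
The subgroups of order 2 are: {(0,0), (0,1)}; {(0,0), (6,0)}; {(0,0), (6,1)}.
So G has 3 subgroups of order 2.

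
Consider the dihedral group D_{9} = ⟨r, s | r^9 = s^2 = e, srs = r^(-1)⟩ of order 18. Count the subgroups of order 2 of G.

9

|G| = 18 and 2 | 18, so subgroups of order 2 are possible by Lagrange.
The subgroups of order 2 are: {e, r^2s}; {e, r^3s}; {e, r^4s}; {e, r^5s}; … (9 in all).
So G has 9 subgroups of order 2.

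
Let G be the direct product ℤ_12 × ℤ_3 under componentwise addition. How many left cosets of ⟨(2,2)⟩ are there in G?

6

|⟨(2,2)⟩| = 6 and |G| = 36.
By Lagrange, [G : H] = |G|/|H| = 36/6 = 6.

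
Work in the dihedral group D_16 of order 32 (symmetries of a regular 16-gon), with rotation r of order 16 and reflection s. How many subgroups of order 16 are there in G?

3

|G| = 32 and 16 | 32, so subgroups of order 16 are possible by Lagrange.
The subgroups of order 16 are: {e, r, r^2, r^3, r^4, r^5, r^6, r^7, r^8, r^9, r^10, r^11, r^12, r^13, r^14, r^15}; {e, r^2, r^4, r^6, r^8, r^10, r^12, r^14, s, r^2s, r^4s, r^6s, r^8s, r^10s, r^12s, r^14s}; {e, r^2, r^4, r^6, r^8, r^10, r^12, r^14, rs, r^3s, r^5s, r^7s, r^9s, r^11s, r^13s, r^15s}.
So G has 3 subgroups of order 16.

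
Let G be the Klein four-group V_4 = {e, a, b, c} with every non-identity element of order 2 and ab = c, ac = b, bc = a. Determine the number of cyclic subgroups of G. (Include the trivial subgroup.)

4

A cyclic subgroup of order d is generated by each of its φ(d) elements of order d, so the cyclic subgroups of order d number (#elements of order d)/φ(d).
Cyclic subgroups by order — order 1: 1; order 2: 3.
Total: 4.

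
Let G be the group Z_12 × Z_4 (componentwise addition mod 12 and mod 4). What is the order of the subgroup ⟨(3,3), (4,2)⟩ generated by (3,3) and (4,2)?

|⟨(3,3)⟩| = 4 and |⟨(4,2)⟩| = 6, so |H| is a multiple of lcm(4, 6) = 12 and divides |G| = 48.
Closing under the operation: H = {(0,0), (0,2), (1,1), (1,3), (2,0), (2,2), (3,1), (3,3), (4,0), (4,2), (5,1), (5,3), (6,0), (6,2), (7,1), (7,3), (8,0), (8,2), (9,1), (9,3), (10,0), (10,2), (11,1), (11,3)}, so |H| = 24.

24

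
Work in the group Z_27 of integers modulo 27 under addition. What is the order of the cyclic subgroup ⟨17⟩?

27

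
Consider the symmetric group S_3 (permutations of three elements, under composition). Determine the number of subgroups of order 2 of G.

|G| = 6 and 2 | 6, so subgroups of order 2 are possible by Lagrange.
The subgroups of order 2 are: {e, (1 2)}; {e, (1 3)}; {e, (2 3)}.
So G has 3 subgroups of order 2.

3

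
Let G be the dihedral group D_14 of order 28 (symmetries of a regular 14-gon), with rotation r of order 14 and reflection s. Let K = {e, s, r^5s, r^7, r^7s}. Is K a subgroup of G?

No

|K| = 5 does not divide |G| = 28, so by Lagrange K is not a subgroup.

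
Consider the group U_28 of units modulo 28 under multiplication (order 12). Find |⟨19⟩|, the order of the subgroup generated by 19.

Compute successive powers of 19 mod 28: 19, 25, 27, 9, 3, 1; 19^6 ≡ 1 (mod 28).
So |⟨19⟩| = 6.

6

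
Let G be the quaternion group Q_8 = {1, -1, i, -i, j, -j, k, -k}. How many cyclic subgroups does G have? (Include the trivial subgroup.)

Each element a generates a cyclic subgroup ⟨a⟩; distinct elements may generate the same one (a cyclic group of order d has φ(d) generators).
Cyclic subgroups by order — order 1: 1; order 2: 1; order 4: 3.
Total: 5.

5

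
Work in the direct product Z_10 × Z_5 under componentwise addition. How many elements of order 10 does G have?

24

An element (a,b) has order lcm(ord(a), ord(b)); count pairs with lcm equal to 10.
Enumerating gives 24 such elements.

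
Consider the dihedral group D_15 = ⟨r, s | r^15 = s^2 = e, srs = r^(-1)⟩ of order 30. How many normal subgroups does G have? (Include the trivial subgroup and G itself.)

5

G has 28 subgroups. Checking conjugation-invariance by order — order 1: 1/1 normal; order 2: 0/15 normal; order 3: 1/1 normal; order 5: 1/1 normal; order 6: 0/5 normal; order 10: 0/3 normal; order 15: 1/1 normal; order 30: 1/1 normal.
Total normal subgroups: 5.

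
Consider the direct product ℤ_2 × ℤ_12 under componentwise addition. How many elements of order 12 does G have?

8

An element (a,b) has order lcm(ord(a), ord(b)); count pairs with lcm equal to 12.
Enumerating gives 8 such elements.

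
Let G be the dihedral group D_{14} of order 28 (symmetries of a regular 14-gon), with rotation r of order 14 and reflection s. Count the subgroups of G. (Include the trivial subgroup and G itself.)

28

|G| = 28, so by Lagrange every subgroup order divides 28. Divisors: 1, 2, 4, 7, 14, 28.
Subgroups by order — order 1: 1; order 2: 15; order 4: 7; order 7: 1; order 14: 3; order 28: 1.
Total: 1 + 15 + 7 + 1 + 3 + 1 = 28.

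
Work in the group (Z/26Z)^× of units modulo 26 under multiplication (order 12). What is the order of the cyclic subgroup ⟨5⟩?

4

Compute successive powers of 5 mod 26: 5, 25, 21, 1; 5^4 ≡ 1 (mod 26).
So |⟨5⟩| = 4.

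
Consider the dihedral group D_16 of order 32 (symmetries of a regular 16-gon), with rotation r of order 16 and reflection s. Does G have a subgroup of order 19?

19 does not divide |G| = 32, so by Lagrange no subgroup of order 19 exists.

No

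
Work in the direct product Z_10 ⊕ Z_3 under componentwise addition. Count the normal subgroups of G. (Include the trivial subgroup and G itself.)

G is abelian, so every subgroup is normal.
G has 8 subgroups in total, hence 8 normal subgroups.

8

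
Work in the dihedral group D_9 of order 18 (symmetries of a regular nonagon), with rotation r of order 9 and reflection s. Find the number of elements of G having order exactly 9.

6

The elements of order 9 are: r, r^2, r^4, r^5, r^7, r^8.
That's 6.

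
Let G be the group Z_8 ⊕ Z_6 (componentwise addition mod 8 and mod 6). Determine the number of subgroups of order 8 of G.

|G| = 48 and 8 | 48, so subgroups of order 8 are possible by Lagrange.
The subgroups of order 8 are: {(0,0), (0,3), (2,0), (2,3), (4,0), (4,3), (6,0), (6,3)}; {(0,0), (1,0), (2,0), (3,0), (4,0), (5,0), (6,0), (7,0)}; {(0,0), (1,3), (2,0), (3,3), (4,0), (5,3), (6,0), (7,3)}.
So G has 3 subgroups of order 8.

3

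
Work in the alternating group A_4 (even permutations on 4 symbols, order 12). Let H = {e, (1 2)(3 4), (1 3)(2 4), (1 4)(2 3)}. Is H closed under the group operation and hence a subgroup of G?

|H| = 4 divides |G| = 12, consistent with Lagrange.
H contains the identity, every element's inverse is in H, and H is closed under ∘: it is a subgroup.

Yes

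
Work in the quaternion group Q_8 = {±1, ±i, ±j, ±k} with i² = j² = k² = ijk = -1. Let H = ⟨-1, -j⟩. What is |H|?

|⟨-1⟩| = 2 and |⟨-j⟩| = 4, so |H| is a multiple of lcm(2, 4) = 4 and divides |G| = 8.
Closing under the operation: H = {1, -1, j, -j}, so |H| = 4.

4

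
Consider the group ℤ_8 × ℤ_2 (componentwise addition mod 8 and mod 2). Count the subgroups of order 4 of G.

3

|G| = 16 and 4 | 16, so subgroups of order 4 are possible by Lagrange.
The subgroups of order 4 are: {(0,0), (0,1), (4,0), (4,1)}; {(0,0), (2,0), (4,0), (6,0)}; {(0,0), (2,1), (4,0), (6,1)}.
So G has 3 subgroups of order 4.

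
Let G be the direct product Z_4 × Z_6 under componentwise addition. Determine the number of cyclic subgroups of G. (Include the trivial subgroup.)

Each element a generates a cyclic subgroup ⟨a⟩; distinct elements may generate the same one (a cyclic group of order d has φ(d) generators).
Cyclic subgroups by order — order 1: 1; order 2: 3; order 3: 1; order 4: 2; order 6: 3; order 12: 2.
Total: 12.

12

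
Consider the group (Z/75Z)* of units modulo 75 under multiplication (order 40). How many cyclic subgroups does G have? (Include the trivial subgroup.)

12

Each element a generates a cyclic subgroup ⟨a⟩; distinct elements may generate the same one (a cyclic group of order d has φ(d) generators).
Cyclic subgroups by order — order 1: 1; order 2: 3; order 4: 2; order 5: 1; order 10: 3; order 20: 2.
Total: 12.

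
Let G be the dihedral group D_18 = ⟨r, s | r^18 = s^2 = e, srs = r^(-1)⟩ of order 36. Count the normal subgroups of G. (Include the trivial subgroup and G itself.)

G has 45 subgroups. Checking conjugation-invariance by order — order 1: 1/1 normal; order 2: 1/19 normal; order 3: 1/1 normal; order 4: 0/9 normal; order 6: 1/7 normal; order 9: 1/1 normal; order 12: 0/3 normal; order 18: 3/3 normal; order 36: 1/1 normal.
Total normal subgroups: 9.

9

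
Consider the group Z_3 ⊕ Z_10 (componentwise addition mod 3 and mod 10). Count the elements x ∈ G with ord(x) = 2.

An element (a,b) has order lcm(ord(a), ord(b)); count pairs with lcm equal to 2.
Enumerating gives 1 such elements.

1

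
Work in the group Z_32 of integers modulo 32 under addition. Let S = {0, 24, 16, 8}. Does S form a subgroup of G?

Yes

|S| = 4 divides |G| = 32, consistent with Lagrange.
S contains the identity, every element's inverse is in S, and S is closed under +: it is a subgroup.
In fact S = ⟨8⟩.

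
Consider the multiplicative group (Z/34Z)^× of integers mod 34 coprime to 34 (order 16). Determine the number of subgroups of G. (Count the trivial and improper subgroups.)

5

|G| = 16, so by Lagrange every subgroup order divides 16. Divisors: 1, 2, 4, 8, 16.
Subgroups by order — order 1: 1; order 2: 1; order 4: 1; order 8: 1; order 16: 1.
Total: 1 + 1 + 1 + 1 + 1 = 5.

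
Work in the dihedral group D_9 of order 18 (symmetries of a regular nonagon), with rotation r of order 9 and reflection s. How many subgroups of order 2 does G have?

|G| = 18 and 2 | 18, so subgroups of order 2 are possible by Lagrange.
The subgroups of order 2 are: {e, r^2s}; {e, r^3s}; {e, r^4s}; {e, r^5s}; … (9 in all).
So G has 9 subgroups of order 2.

9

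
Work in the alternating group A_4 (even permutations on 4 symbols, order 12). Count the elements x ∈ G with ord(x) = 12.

0

No element of G has order 12 (even though 12 | 12).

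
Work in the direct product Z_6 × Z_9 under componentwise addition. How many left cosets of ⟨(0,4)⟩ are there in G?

|⟨(0,4)⟩| = 9 and |G| = 54.
By Lagrange, [G : H] = |G|/|H| = 54/9 = 6.

6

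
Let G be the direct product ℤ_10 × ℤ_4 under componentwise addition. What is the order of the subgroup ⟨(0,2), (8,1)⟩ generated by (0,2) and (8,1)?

20

|⟨(0,2)⟩| = 2 and |⟨(8,1)⟩| = 20, so |H| is a multiple of lcm(2, 20) = 20 and divides |G| = 40.
Closing under the operation: H = {(0,0), (0,1), (0,2), (0,3), (2,0), (2,1), (2,2), (2,3), (4,0), (4,1), (4,2), (4,3), (6,0), (6,1), (6,2), (6,3), (8,0), (8,1), (8,2), (8,3)}, so |H| = 20.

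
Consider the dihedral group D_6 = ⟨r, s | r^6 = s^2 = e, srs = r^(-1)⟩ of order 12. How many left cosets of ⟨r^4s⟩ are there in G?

6

|⟨r^4s⟩| = 2 and |G| = 12.
By Lagrange, [G : H] = |G|/|H| = 12/2 = 6.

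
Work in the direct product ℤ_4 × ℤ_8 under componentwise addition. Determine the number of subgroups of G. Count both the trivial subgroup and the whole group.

22

|G| = 32, so by Lagrange every subgroup order divides 32. Divisors: 1, 2, 4, 8, 16, 32.
Subgroups by order — order 1: 1; order 2: 3; order 4: 7; order 8: 7; order 16: 3; order 32: 1.
Total: 1 + 3 + 7 + 7 + 3 + 1 = 22.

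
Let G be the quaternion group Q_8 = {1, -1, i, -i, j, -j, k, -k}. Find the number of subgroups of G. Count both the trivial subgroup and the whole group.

6

|G| = 8, so by Lagrange every subgroup order divides 8. Divisors: 1, 2, 4, 8.
Subgroups by order — order 1: 1; order 2: 1; order 4: 3; order 8: 1.
Total: 1 + 1 + 3 + 1 = 6.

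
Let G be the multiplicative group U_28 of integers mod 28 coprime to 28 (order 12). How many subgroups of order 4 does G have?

1

|G| = 12 and 4 | 12, so subgroups of order 4 are possible by Lagrange.
The subgroups of order 4 are: {1, 13, 15, 27}.
So G has 1 subgroup of order 4.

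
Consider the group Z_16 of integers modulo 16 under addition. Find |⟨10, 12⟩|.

8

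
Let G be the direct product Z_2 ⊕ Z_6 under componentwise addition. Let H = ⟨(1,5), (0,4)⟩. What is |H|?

6

|⟨(1,5)⟩| = 6 and |⟨(0,4)⟩| = 3, so |H| is a multiple of lcm(6, 3) = 6 and divides |G| = 12.
Closing under the operation: H = {(0,0), (0,2), (0,4), (1,1), (1,3), (1,5)}, so |H| = 6.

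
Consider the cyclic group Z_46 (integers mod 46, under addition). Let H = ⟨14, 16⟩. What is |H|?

23

|⟨14⟩| = 23 and |⟨16⟩| = 23, so |H| is a multiple of lcm(23, 23) = 23 and divides |G| = 46.
Closing under the operation: H = {0, 2, 4, 6, 8, 10, 12, 14, 16, 18, 20, 22, 24, 26, 28, 30, 32, 34, 36, 38, 40, 42, 44}, so |H| = 23.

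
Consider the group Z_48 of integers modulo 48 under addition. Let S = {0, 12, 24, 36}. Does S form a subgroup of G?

Yes

|S| = 4 divides |G| = 48, consistent with Lagrange.
S contains the identity, every element's inverse is in S, and S is closed under +: it is a subgroup.
In fact S = ⟨12⟩.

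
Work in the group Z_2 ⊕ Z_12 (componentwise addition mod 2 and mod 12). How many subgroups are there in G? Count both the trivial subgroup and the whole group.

|G| = 24, so by Lagrange every subgroup order divides 24. Divisors: 1, 2, 3, 4, 6, 8, 12, 24.
Subgroups by order — order 1: 1; order 2: 3; order 3: 1; order 4: 3; order 6: 3; order 8: 1; order 12: 3; order 24: 1.
Total: 1 + 3 + 1 + 3 + 3 + 1 + 3 + 1 = 16.

16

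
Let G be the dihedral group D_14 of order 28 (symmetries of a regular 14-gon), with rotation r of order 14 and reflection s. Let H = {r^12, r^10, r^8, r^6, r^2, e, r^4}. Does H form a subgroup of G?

Yes

|H| = 7 divides |G| = 28, consistent with Lagrange.
H contains the identity, every element's inverse is in H, and H is closed under ·: it is a subgroup.
In fact H = ⟨r^4⟩.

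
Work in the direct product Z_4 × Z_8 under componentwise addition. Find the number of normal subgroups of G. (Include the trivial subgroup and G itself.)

22

G is abelian, so every subgroup is normal.
G has 22 subgroups in total, hence 22 normal subgroups.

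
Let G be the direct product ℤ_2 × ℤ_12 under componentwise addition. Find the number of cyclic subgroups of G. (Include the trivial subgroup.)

A cyclic subgroup of order d is generated by each of its φ(d) elements of order d, so the cyclic subgroups of order d number (#elements of order d)/φ(d).
Cyclic subgroups by order — order 1: 1; order 2: 3; order 3: 1; order 4: 2; order 6: 3; order 12: 2.
Total: 12.

12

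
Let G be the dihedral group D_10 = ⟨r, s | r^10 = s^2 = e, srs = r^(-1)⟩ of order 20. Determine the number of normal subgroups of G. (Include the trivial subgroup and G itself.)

7

G has 22 subgroups. Checking conjugation-invariance by order — order 1: 1/1 normal; order 2: 1/11 normal; order 4: 0/5 normal; order 5: 1/1 normal; order 10: 3/3 normal; order 20: 1/1 normal.
Total normal subgroups: 7.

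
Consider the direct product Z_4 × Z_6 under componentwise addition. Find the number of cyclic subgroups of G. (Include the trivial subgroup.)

12

Group the elements of G by the cyclic subgroup they generate; each cyclic subgroup of order d accounts for φ(d) elements.
Cyclic subgroups by order — order 1: 1; order 2: 3; order 3: 1; order 4: 2; order 6: 3; order 12: 2.
Total: 12.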